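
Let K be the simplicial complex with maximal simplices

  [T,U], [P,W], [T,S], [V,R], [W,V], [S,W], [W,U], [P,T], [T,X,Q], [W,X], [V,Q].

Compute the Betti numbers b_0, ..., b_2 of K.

Order the vertices as P < Q < R < S < T < U < V < W < X. Listing each simplex with vertices in this order, K has dimension 2 with simplices:

  0-simplices (9): P, Q, R, S, T, U, V, W, X
  1-simplices (13): PT, PW, QT, QV, QX, RV, ST, SW, TU, TX, UW, VW, WX
  2-simplices (1): QTX

Hence C_0 ≅ Z^9, C_1 ≅ Z^13, C_2 ≅ Z^1.

Boundary ∂_1: C_1 → C_0 maps an edge to its endpoints' difference, ∂[p,q] = q − p. For instance
  ∂QT = T − Q.
The resulting 9×13 matrix has rank 8, and its Smith normal form has invariant factors (1,1,1,1,1,1,1,1).

The boundary map ∂_2: C_2 → C_1 sends each 2-simplex [p,q,r] to [q,r] − [p,r] + [p,q]. For instance
  ∂QTX = TX − QX + QT.
The 13×1 boundary matrix has rank 1 and Smith normal form diag(1).

Reading off H_k = ker ∂_k / im ∂_{k+1}:

  H_0: rank C_0 − rank ∂_1 = 9 − 8 = 1, and the invariant factors of ∂_1 are all 1, so H_0 = Z.
  H_1: rank ker ∂_1 − rank ∂_2 = (13 − 8) − 1 = 4, and the invariant factors of ∂_2 are all 1, so H_1 = Z^4.
  H_2: rank ker ∂_2 − rank ∂_3 = (1 − 1) − 0 = 0, and there is no ∂_3, so H_2 = 0.

As a check, the Euler characteristic is 9 − 13 + 1 = -3, which agrees with 1 − 4 + 0 = -3.

Hence the Betti numbers are b_0 = 1, b_1 = 4, b_2 = 0.

b_0 = 1, b_1 = 4, b_2 = 0.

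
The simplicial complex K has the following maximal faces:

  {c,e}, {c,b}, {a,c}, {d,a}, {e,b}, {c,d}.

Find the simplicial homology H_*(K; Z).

H_0 ≅ Z,  H_1 ≅ Z^2.

Fix the vertex order a < b < c < d < e and write every simplex with vertices in increasing order. Then dim K = 1 and the simplices of K are:

  0-simplices (5): a, b, c, d, e
  1-simplices (6): ac, ad, bc, be, cd, ce

giving chain groups C_0 ≅ Z^5, C_1 ≅ Z^6.

∂_1: C_1 → C_0 maps an edge to its endpoints' difference, ∂[p,q] = q − p.
The resulting 5×6 matrix has rank 4, and its Smith normal form has invariant factors (1,1,1,1).

From H_k ≅ ker(∂_k) / im(∂_{k+1}) we obtain:

  H_0: rank C_0 − rank ∂_1 = 5 − 4 = 1, and the invariant factors of ∂_1 are all 1, so H_0 = Z.
  H_1: rank ker ∂_1 − rank ∂_2 = (6 − 4) − 0 = 2, and there is no ∂_2, so H_1 = Z^2.

As a check, the Euler characteristic is 5 − 6 = -1, which agrees with 1 − 2 = -1.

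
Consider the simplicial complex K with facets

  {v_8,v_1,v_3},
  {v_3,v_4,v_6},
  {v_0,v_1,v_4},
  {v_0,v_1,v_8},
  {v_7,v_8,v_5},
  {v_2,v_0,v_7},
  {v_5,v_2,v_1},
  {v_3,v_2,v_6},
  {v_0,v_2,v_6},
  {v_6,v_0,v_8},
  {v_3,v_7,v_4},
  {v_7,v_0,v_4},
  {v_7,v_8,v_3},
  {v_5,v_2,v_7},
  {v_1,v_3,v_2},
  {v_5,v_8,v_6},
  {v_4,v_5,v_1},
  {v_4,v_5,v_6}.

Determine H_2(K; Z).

H_2 = Z.

K has 9 vertices, 27 edges, 18 triangles.
rank ∂_2 = 17, rank ∂_3 = 0 ⇒ b_2 = 18 − 17 − 0 = 1. So H_2 = Z.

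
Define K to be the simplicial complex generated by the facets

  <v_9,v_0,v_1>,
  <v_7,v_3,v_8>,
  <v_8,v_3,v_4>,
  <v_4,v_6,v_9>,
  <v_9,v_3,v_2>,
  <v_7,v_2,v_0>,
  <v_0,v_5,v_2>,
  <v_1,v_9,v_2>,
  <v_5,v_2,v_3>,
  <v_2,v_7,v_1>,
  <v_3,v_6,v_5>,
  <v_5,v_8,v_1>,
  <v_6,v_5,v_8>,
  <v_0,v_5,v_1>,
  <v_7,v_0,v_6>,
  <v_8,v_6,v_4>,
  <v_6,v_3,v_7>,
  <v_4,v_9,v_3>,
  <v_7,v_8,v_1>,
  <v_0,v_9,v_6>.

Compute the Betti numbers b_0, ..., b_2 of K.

b_0 = 1, b_1 = 1, b_2 = 0.

Fix the vertex order v_0 < v_1 < v_2 < v_3 < v_4 < v_5 < v_6 < v_7 < v_8 < v_9 and write every simplex with vertices in increasing order. Then dim K = 2 and the simplices of K are:

  0-simplices (10): [v_0], [v_1], [v_2], [v_3], [v_4], [v_5], [v_6], [v_7], [v_8], [v_9]
  1-simplices (30): (30 of them)
  2-simplices (20): (20 of them)

so the chain groups are C_0 ≅ Z^10, C_1 ≅ Z^30, C_2 ≅ Z^20.

∂_1: C_1 → C_0 is given by ∂[p,q] = [q] − [p].
The resulting 10×30 matrix has rank 9, and its Smith normal form has invariant factors (1,1,1,1,1,1,1,1,1).

∂_2: C_2 → C_1 sends each 2-simplex [p,q,r] to [q,r] − [p,r] + [p,q]. For instance
  ∂[v_1,v_2,v_7] = [v_2,v_7] − [v_1,v_7] + [v_1,v_2],
  ∂[v_4,v_6,v_9] = [v_6,v_9] − [v_4,v_9] + [v_4,v_6].
As a 30×20 matrix over Z this has rank 20, with invariant factors (1,1,1,1,1,1,1,1,1,1,1,1,1,1,1,1,1,1,1,2).

Computing H_k = (kernel of ∂_k) / (image of ∂_{k+1}):

  H_0: rank C_0 − rank ∂_1 = 10 − 9 = 1, and the invariant factors of ∂_1 are all 1, so H_0 = Z.
  H_1: rank ker ∂_1 − rank ∂_2 = (30 − 9) − 20 = 1, and ∂_2 has invariant factor 2 > 1, so H_1 = Z × Z/2.
  H_2: rank ker ∂_2 − rank ∂_3 = (20 − 20) − 0 = 0, and there is no ∂_3, so H_2 = 0.

Hence the Betti numbers are b_0 = 1, b_1 = 1, b_2 = 0.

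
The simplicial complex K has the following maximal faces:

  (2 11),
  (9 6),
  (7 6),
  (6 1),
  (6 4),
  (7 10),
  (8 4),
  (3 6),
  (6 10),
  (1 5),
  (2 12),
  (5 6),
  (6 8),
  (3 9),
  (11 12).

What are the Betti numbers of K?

b_0 = 2, b_1 = 5.

Order the vertices as 1 < 2 < 3 < 4 < 5 < 6 < 7 < 8 < 9 < 10 < 11 < 12. Listing each simplex with vertices in this order, K has dimension 1 with simplices:

  0-simplices (12): [1], [2], [3], [4], [5], [6], [7], [8], [9], [10], [11], [12]
  1-simplices (15): [1,5], [1,6], [2,11], [2,12], [3,6], [3,9], [4,6], [4,8], [5,6], [6,7], [6,8], [6,9], [6,10], [7,10], [11,12]

Hence C_0 ≅ Z^12, C_1 ≅ Z^15.

∂_1: C_1 → C_0 sends each edge [p,q] (with p < q) to q − p. For instance
  ∂[1,6] = [6] − [1].
This gives a 12×15 integer matrix of rank 10; reducing to Smith normal form yields diagonal entries (1,1,1,1,1,1,1,1,1,1).

Computing H_k = (kernel of ∂_k) / (image of ∂_{k+1}):

  H_0: rank C_0 − rank ∂_1 = 12 − 10 = 2, and the invariant factors of ∂_1 are all 1, so H_0 = Z^2.
  H_1: rank ker ∂_1 − rank ∂_2 = (15 − 10) − 0 = 5, and there is no ∂_2, so H_1 = Z^5.

(K is a triangulation of the disjoint union of a wedge of 4 circles and the circle S^1.)

Hence the Betti numbers are b_0 = 2, b_1 = 5.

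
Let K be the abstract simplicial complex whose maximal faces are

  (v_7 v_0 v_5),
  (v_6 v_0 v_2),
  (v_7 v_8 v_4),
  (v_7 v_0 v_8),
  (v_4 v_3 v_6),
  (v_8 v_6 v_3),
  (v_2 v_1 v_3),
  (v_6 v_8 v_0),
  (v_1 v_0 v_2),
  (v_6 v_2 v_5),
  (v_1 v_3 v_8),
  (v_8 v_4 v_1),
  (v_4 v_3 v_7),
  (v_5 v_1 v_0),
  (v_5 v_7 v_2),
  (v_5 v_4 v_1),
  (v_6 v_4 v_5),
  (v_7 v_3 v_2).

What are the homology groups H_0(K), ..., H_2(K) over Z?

H_0 = Z,  H_1 = Z ⊕ Z/2Z,  H_2 = 0.

We work with the vertex ordering v_0 < v_1 < v_2 < v_3 < v_4 < v_5 < v_6 < v_7 < v_8. The simplices of K, each written with vertices in increasing order, are:

  0-simplices (9): [v_0], [v_1], [v_2], [v_3], [v_4], [v_5], [v_6], [v_7], [v_8]
  1-simplices (27): (27 of them)
  2-simplices (18): (18 of them)

so the chain groups are C_0 ≅ Z^9, C_1 ≅ Z^27, C_2 ≅ Z^18.

∂_1: C_1 → C_0 sends each edge [p,q] (with p < q) to q − p.
This gives a 9×27 integer matrix of rank 8; reducing to Smith normal form yields diagonal entries (1,1,1,1,1,1,1,1).

The boundary map ∂_2: C_2 → C_1 sends each 2-simplex [p,q,r] to [q,r] − [p,r] + [p,q]. For instance
  ∂[v_0,v_5,v_7] = [v_5,v_7] − [v_0,v_7] + [v_0,v_5],
  ∂[v_3,v_4,v_6] = [v_4,v_6] − [v_3,v_6] + [v_3,v_4].
The 27×18 boundary matrix has rank 18 and Smith normal form diag(1,1,1,1,1,1,1,1,1,1,1,1,1,1,1,1,1,2).

Computing H_k = (kernel of ∂_k) / (image of ∂_{k+1}):

  H_0: rank C_0 − rank ∂_1 = 9 − 8 = 1, and the invariant factors of ∂_1 are all 1, so H_0 = Z.
  H_1: rank ker ∂_1 − rank ∂_2 = (27 − 8) − 18 = 1, and ∂_2 has invariant factor 2 > 1, so H_1 = Z ⊕ Z/2Z.
  H_2: rank ker ∂_2 − rank ∂_3 = (18 − 18) − 0 = 0, and there is no ∂_3, so H_2 = 0.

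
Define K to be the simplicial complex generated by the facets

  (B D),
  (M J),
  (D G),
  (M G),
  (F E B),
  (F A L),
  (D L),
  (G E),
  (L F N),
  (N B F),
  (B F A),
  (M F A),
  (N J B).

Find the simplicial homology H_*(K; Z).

Order the vertices as A < B < D < E < F < G < J < L < M < N. Listing each simplex with vertices in this order, K has dimension 2 with simplices:

  0-simplices (10): A, B, D, E, F, G, J, L, M, N
  1-simplices (20): AB, AF, AL, AM, BD, BE, BF, BJ, BN, DG, DL, EF, EG, FL, FM, FN, GM, JM, JN, LN
  2-simplices (7): ABF, AFL, AFM, BEF, BFN, BJN, FLN

Hence C_0 ≅ Z^10, C_1 ≅ Z^20, C_2 ≅ Z^7.

The boundary map ∂_1: C_1 → C_0 maps an edge to its endpoints' difference, ∂[p,q] = q − p.
The resulting 10×20 matrix has rank 9, and its Smith normal form has invariant factors (1,1,1,1,1,1,1,1,1).

The boundary map ∂_2: C_2 → C_1 sends each 2-simplex [p,q,r] to [q,r] − [p,r] + [p,q]. For instance
  ∂BEF = EF − BF + BE,
  ∂AFL = FL − AL + AF.
The 20×7 boundary matrix has rank 7 and Smith normal form diag(1,1,1,1,1,1,1).

From H_k ≅ ker(∂_k) / im(∂_{k+1}) we obtain:

  H_0: rank C_0 − rank ∂_1 = 10 − 9 = 1, and the invariant factors of ∂_1 are all 1, so H_0 ≅ Z.
  H_1: rank ker ∂_1 − rank ∂_2 = (20 − 9) − 7 = 4, and the invariant factors of ∂_2 are all 1, so H_1 ≅ Z^4.
  H_2: rank ker ∂_2 − rank ∂_3 = (7 − 7) − 0 = 0, and there is no ∂_3, so H_2 ≅ 0.

H_0 = Z,  H_1 = Z^4,  H_2 = 0.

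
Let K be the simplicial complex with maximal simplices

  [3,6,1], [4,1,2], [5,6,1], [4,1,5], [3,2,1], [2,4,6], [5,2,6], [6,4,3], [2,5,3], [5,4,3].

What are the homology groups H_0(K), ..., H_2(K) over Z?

H_0 ≅ Z,  H_1 ≅ Z/2Z,  H_2 = 0.

We work with the vertex ordering 1 < 2 < 3 < 4 < 5 < 6. The simplices of K, each written with vertices in increasing order, are:

  0-simplices (6): [1], [2], [3], [4], [5], [6]
  1-simplices (15): [1,2], [1,3], [1,4], [1,5], [1,6], [2,3], [2,4], [2,5], [2,6], [3,4], [3,5], [3,6], [4,5], [4,6], [5,6]
  2-simplices (10): [1,2,3], [1,2,4], [1,3,6], [1,4,5], [1,5,6], [2,3,5], [2,4,6], [2,5,6], [3,4,5], [3,4,6]

giving chain groups C_0 ≅ Z^6, C_1 ≅ Z^15, C_2 ≅ Z^10.

Boundary ∂_1: C_1 → C_0 sends each edge [p,q] (with p < q) to q − p. For instance
  ∂[5,6] = [6] − [5].
The resulting 6×15 matrix has rank 5, and its Smith normal form has invariant factors (1,1,1,1,1).

Boundary ∂_2: C_2 → C_1 sends each 2-simplex [p,q,r] to [q,r] − [p,r] + [p,q]. For instance
  ∂[2,5,6] = [5,6] − [2,6] + [2,5],
  ∂[2,3,5] = [3,5] − [2,5] + [2,3].
As a 15×10 matrix over Z this has rank 10, with invariant factors (1,1,1,1,1,1,1,1,1,2).

Computing H_k = (kernel of ∂_k) / (image of ∂_{k+1}):

  H_0: rank C_0 − rank ∂_1 = 6 − 5 = 1, and the invariant factors of ∂_1 are all 1, so H_0 = Z.
  H_1: rank ker ∂_1 − rank ∂_2 = (15 − 5) − 10 = 0, and ∂_2 has invariant factor 2 > 1, so H_1 = Z/2Z.
  H_2: rank ker ∂_2 − rank ∂_3 = (10 − 10) − 0 = 0, and there is no ∂_3, so H_2 = 0.

As a check, the Euler characteristic is 6 − 15 + 10 = 1, which agrees with 1 − 0 + 0 = 1.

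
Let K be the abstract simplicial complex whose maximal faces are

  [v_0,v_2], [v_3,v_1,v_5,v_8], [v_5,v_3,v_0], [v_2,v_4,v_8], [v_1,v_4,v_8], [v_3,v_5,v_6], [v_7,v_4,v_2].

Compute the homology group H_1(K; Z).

H_1 ≅ Z.

Fix the vertex order v_0 < v_1 < v_2 < v_3 < v_4 < v_5 < v_6 < v_7 < v_8 and write every simplex with vertices in increasing order. Then dim K = 3 and the simplices of K are:

  0-simplices (9): [v_0], [v_1], [v_2], [v_3], [v_4], [v_5], [v_6], [v_7], [v_8]
  1-simplices (17): (17 of them)
  2-simplices (9): [v_0,v_3,v_5], [v_1,v_3,v_5], [v_1,v_3,v_8], [v_1,v_4,v_8], [v_1,v_5,v_8], [v_2,v_4,v_7], [v_2,v_4,v_8], [v_3,v_5,v_6], [v_3,v_5,v_8]
  3-simplices (1): [v_1,v_3,v_5,v_8]

giving chain groups C_0 ≅ Z^9, C_1 ≅ Z^17, C_2 ≅ Z^9, C_3 ≅ Z^1.

Boundary ∂_1: C_1 → C_0 sends each edge [p,q] (with p < q) to q − p.
This gives a 9×17 integer matrix of rank 8; reducing to Smith normal form yields diagonal entries (1,1,1,1,1,1,1,1).

The boundary map ∂_2: C_2 → C_1 sends each 2-simplex [p,q,r] to [q,r] − [p,r] + [p,q]. For instance
  ∂[v_1,v_3,v_8] = [v_3,v_8] − [v_1,v_8] + [v_1,v_3],
  ∂[v_2,v_4,v_8] = [v_4,v_8] − [v_2,v_8] + [v_2,v_4].
The 17×9 boundary matrix has rank 8 and Smith normal form diag(1,1,1,1,1,1,1,1).

The boundary map ∂_3: C_3 → C_2 sends each 3-simplex σ to the alternating sum Σ_i (−1)^i (σ with its i-th vertex removed). For instance
  ∂[v_1,v_3,v_5,v_8] = [v_3,v_5,v_8] − [v_1,v_5,v_8] + [v_1,v_3,v_8] − [v_1,v_3,v_5].
This gives a 9×1 integer matrix of rank 1; reducing to Smith normal form yields diagonal entries (1).

Now H_k = ker ∂_k / im ∂_{k+1}, so:

  H_1: rank ker ∂_1 − rank ∂_2 = (17 − 8) − 8 = 1, and the invariant factors of ∂_2 are all 1, so H_1 = Z.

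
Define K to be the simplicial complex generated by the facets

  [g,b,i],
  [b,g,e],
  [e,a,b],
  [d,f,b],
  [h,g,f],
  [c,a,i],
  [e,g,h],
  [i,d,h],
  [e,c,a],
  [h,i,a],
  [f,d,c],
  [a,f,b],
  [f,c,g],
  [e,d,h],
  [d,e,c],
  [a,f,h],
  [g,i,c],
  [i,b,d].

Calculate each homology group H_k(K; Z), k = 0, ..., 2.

H_0 ≅ Z,  H_1 ≅ Z^2,  H_2 ≅ Z.

Fix the vertex order a < b < c < d < e < f < g < h < i and write every simplex with vertices in increasing order. Then dim K = 2 and the simplices of K are:

  0-simplices (9): a, b, c, d, e, f, g, h, i
  1-simplices (27): ab, ac, ae, af, ah, ai, bd, be, bf, bg, bi, cd, ce, cf, cg, ci, de, df, dh, di, eg, eh, fg, fh, gh, gi, hi
  2-simplices (18): abe, abf, ace, aci, afh, ahi, bdf, bdi, beg, bgi, cde, cdf, cfg, cgi, deh, dhi, egh, fgh

so the chain groups are C_0 ≅ Z^9, C_1 ≅ Z^27, C_2 ≅ Z^18.

Boundary ∂_1: C_1 → C_0 maps an edge to its endpoints' difference, ∂[p,q] = q − p.
The 9×27 boundary matrix has rank 8 and Smith normal form diag(1,1,1,1,1,1,1,1).

∂_2: C_2 → C_1 acts by ∂[p,q,r] = [q,r] − [p,r] + [p,q]. For instance
  ∂bdi = di − bi + bd,
  ∂cfg = fg − cg + cf.
The resulting 27×18 matrix has rank 17, and its Smith normal form has invariant factors (1,1,1,1,1,1,1,1,1,1,1,1,1,1,1,1,1).

Reading off H_k = ker ∂_k / im ∂_{k+1}:

  H_0: rank C_0 − rank ∂_1 = 9 − 8 = 1, and the invariant factors of ∂_1 are all 1, so H_0 = Z.
  H_1: rank ker ∂_1 − rank ∂_2 = (27 − 8) − 17 = 2, and the invariant factors of ∂_2 are all 1, so H_1 = Z^2.
  H_2: rank ker ∂_2 − rank ∂_3 = (18 − 17) − 0 = 1, and there is no ∂_3, so H_2 = Z.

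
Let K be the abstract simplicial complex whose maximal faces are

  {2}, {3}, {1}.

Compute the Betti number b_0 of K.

Order the vertices as 1 < 2 < 3. Listing each simplex with vertices in this order, K has dimension 0 with simplices:

  0-simplices (3): [1], [2], [3]

giving chain groups C_0 ≅ Z^3.

From H_k ≅ ker(∂_k) / im(∂_{k+1}) we obtain:

  H_0: rank C_0 − rank ∂_1 = 3 − 0 = 3, and there is no ∂_1, so H_0 ≅ Z^3.

Hence the Betti numbers are b_0 = 3.

b_0 = 3.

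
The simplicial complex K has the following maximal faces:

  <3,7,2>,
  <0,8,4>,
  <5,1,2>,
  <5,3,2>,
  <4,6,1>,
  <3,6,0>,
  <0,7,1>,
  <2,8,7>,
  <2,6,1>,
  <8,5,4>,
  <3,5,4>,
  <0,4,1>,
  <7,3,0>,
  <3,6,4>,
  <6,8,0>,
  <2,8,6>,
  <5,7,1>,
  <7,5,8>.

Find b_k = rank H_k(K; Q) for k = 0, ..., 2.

b_0 = 1, b_1 = 1, b_2 = 0.

K has 9 vertices, 27 edges, 18 triangles.
rank ∂_0 = 0, rank ∂_1 = 8 ⇒ b_0 = 9 − 0 − 8 = 1; all invariant factors of ∂_1 are 1 so no torsion. So H_0 = Z.
rank ∂_1 = 8, rank ∂_2 = 18 ⇒ b_1 = 27 − 8 − 18 = 1; ∂_2 has invariant factor(s) [2] giving torsion. So H_1 = Z ⊕ Z/2Z.
rank ∂_2 = 18, rank ∂_3 = 0 ⇒ b_2 = 18 − 18 − 0 = 0. So H_2 = 0.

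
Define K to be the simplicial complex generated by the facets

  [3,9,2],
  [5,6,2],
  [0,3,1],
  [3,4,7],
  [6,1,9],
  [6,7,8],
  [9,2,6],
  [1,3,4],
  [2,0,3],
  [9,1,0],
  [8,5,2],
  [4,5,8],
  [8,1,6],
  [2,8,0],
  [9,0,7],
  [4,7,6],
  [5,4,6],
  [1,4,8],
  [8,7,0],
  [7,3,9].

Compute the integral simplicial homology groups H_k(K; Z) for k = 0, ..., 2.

Fix the vertex order 0 < 1 < 2 < 3 < 4 < 5 < 6 < 7 < 8 < 9 and write every simplex with vertices in increasing order. Then dim K = 2 and the simplices of K are:

  0-simplices (10): [0], [1], [2], [3], [4], [5], [6], [7], [8], [9]
  1-simplices (30): (30 of them)
  2-simplices (20): (20 of them)

so the chain groups are C_0 ≅ Z^10, C_1 ≅ Z^30, C_2 ≅ Z^20.

Boundary ∂_1: C_1 → C_0 sends each edge [p,q] (with p < q) to q − p.
The resulting 10×30 matrix has rank 9, and its Smith normal form has invariant factors (1,1,1,1,1,1,1,1,1).

Boundary ∂_2: C_2 → C_1 acts by ∂[p,q,r] = [q,r] − [p,r] + [p,q]. For instance
  ∂[1,4,8] = [4,8] − [1,8] + [1,4],
  ∂[0,2,8] = [2,8] − [0,8] + [0,2].
The 30×20 boundary matrix has rank 20 and Smith normal form diag(1,1,1,1,1,1,1,1,1,1,1,1,1,1,1,1,1,1,1,2).

From H_k ≅ ker(∂_k) / im(∂_{k+1}) we obtain:

  H_0: rank C_0 − rank ∂_1 = 10 − 9 = 1, and the invariant factors of ∂_1 are all 1, so H_0 = Z.
  H_1: rank ker ∂_1 − rank ∂_2 = (30 − 9) − 20 = 1, and ∂_2 has invariant factor 2 > 1, so H_1 = Z ⊕ Z/2.
  H_2: rank ker ∂_2 − rank ∂_3 = (20 − 20) − 0 = 0, and there is no ∂_3, so H_2 = 0.

H_0 = Z,  H_1 = Z ⊕ Z/2,  H_2 = 0.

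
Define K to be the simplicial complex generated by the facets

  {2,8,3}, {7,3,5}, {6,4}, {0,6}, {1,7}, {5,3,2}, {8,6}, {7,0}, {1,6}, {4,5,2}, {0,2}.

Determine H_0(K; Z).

Fix the vertex order 0 < 1 < 2 < 3 < 4 < 5 < 6 < 7 < 8 and write every simplex with vertices in increasing order. Then dim K = 2 and the simplices of K are:

  0-simplices (9): [0], [1], [2], [3], [4], [5], [6], [7], [8]
  1-simplices (16): [0,2], [0,6], [0,7], [1,6], [1,7], [2,3], [2,4], [2,5], [2,8], [3,5], [3,7], [3,8], [4,5], [4,6], [5,7], [6,8]
  2-simplices (4): [2,3,5], [2,3,8], [2,4,5], [3,5,7]

Hence C_0 ≅ Z^9, C_1 ≅ Z^16, C_2 ≅ Z^4.

Boundary ∂_1: C_1 → C_0 sends each edge [p,q] (with p < q) to q − p. For instance
  ∂[2,8] = [8] − [2].
The resulting 9×16 matrix has rank 8, and its Smith normal form has invariant factors (1,1,1,1,1,1,1,1).

∂_2: C_2 → C_1 sends each 2-simplex [p,q,r] to [q,r] − [p,r] + [p,q]. For instance
  ∂[3,5,7] = [5,7] − [3,7] + [3,5],
  ∂[2,3,8] = [3,8] − [2,8] + [2,3].
The 16×4 boundary matrix has rank 4 and Smith normal form diag(1,1,1,1).

From H_k ≅ ker(∂_k) / im(∂_{k+1}) we obtain:

  H_0: rank C_0 − rank ∂_1 = 9 − 8 = 1, and the invariant factors of ∂_1 are all 1, so H_0 ≅ Z.

H_0 ≅ Z.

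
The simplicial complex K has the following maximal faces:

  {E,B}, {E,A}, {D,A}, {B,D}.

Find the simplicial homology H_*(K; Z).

H_0 ≅ Z,  H_1 ≅ Z.

Fix the vertex order A < B < D < E and write every simplex with vertices in increasing order. Then dim K = 1 and the simplices of K are:

  0-simplices (4): A, B, D, E
  1-simplices (4): AD, AE, BD, BE

Hence C_0 ≅ Z^4, C_1 ≅ Z^4.

∂_1: C_1 → C_0 maps an edge to its endpoints' difference, ∂[p,q] = q − p. For instance
  ∂AD = D − A.
As a 4×4 matrix over Z this has rank 3, with invariant factors (1,1,1).

Reading off H_k = ker ∂_k / im ∂_{k+1}:

  H_0: rank C_0 − rank ∂_1 = 4 − 3 = 1, and the invariant factors of ∂_1 are all 1, so H_0 ≅ Z.
  H_1: rank ker ∂_1 − rank ∂_2 = (4 − 3) − 0 = 1, and there is no ∂_2, so H_1 ≅ Z.

As a check, the Euler characteristic is 4 − 4 = 0, which agrees with 1 − 1 = 0.
(K is a triangulation of the circle S^1.)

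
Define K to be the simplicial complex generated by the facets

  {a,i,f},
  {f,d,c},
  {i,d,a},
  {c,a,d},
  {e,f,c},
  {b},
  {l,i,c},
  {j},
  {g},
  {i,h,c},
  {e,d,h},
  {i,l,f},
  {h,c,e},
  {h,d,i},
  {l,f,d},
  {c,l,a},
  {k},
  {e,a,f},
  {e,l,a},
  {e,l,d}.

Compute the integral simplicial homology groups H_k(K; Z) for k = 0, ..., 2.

H_0 = Z^5,  H_1 = Z^2,  H_2 = Z.

We work with the vertex ordering a < b < c < d < e < f < g < h < i < j < k < l. The simplices of K, each written with vertices in increasing order, are:

  0-simplices (12): a, b, c, d, e, f, g, h, i, j, k, l
  1-simplices (24): ac, ad, ae, af, ai, al, cd, ce, cf, ch, ci, cl, de, df, dh, di, dl, ef, eh, el, fi, fl, hi, il
  2-simplices (16): acd, acl, adi, aef, ael, afi, cdf, cef, ceh, chi, cil, deh, del, dfl, dhi, fil

so the chain groups are C_0 ≅ Z^12, C_1 ≅ Z^24, C_2 ≅ Z^16.

Boundary ∂_1: C_1 → C_0 maps an edge to its endpoints' difference, ∂[p,q] = q − p.
As a 12×24 matrix over Z this has rank 7, with invariant factors (1,1,1,1,1,1,1).

The boundary map ∂_2: C_2 → C_1 maps a triangle to the signed sum of its edges. For instance
  ∂ceh = eh − ch + ce,
  ∂cdf = df − cf + cd.
The 24×16 boundary matrix has rank 15 and Smith normal form diag(1,1,1,1,1,1,1,1,1,1,1,1,1,1,1).

From H_k ≅ ker(∂_k) / im(∂_{k+1}) we obtain:

  H_0: rank C_0 − rank ∂_1 = 12 − 7 = 5, and the invariant factors of ∂_1 are all 1, so H_0 = Z^5.
  H_1: rank ker ∂_1 − rank ∂_2 = (24 − 7) − 15 = 2, and the invariant factors of ∂_2 are all 1, so H_1 = Z^2.
  H_2: rank ker ∂_2 − rank ∂_3 = (16 − 15) − 0 = 1, and there is no ∂_3, so H_2 = Z.

As a check, the Euler characteristic is 12 − 24 + 16 = 4, which agrees with 5 − 2 + 1 = 4.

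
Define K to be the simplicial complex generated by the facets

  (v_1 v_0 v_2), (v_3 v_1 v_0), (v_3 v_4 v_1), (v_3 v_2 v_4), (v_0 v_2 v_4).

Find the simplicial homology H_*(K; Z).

H_0 ≅ Z,  H_1 ≅ Z,  H_2 = 0.

K has 5 vertices, 10 edges, 5 triangles.
rank ∂_0 = 0, rank ∂_1 = 4 ⇒ b_0 = 5 − 0 − 4 = 1; all invariant factors of ∂_1 are 1 so no torsion. So H_0 = Z.
rank ∂_1 = 4, rank ∂_2 = 5 ⇒ b_1 = 10 − 4 − 5 = 1; all invariant factors of ∂_2 are 1 so no torsion. So H_1 = Z.
rank ∂_2 = 5, rank ∂_3 = 0 ⇒ b_2 = 5 − 5 − 0 = 0. So H_2 = 0.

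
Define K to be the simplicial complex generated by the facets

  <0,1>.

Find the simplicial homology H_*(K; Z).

H_0 ≅ Z,  H_1 = 0.

Order the vertices as 0 < 1. Listing each simplex with vertices in this order, K has dimension 1 with simplices:

  0-simplices (2): [0], [1]
  1-simplices (1): [0,1]

giving chain groups C_0 ≅ Z^2, C_1 ≅ Z^1.

Boundary ∂_1: C_1 → C_0 sends each edge [p,q] (with p < q) to q − p.
This gives a 2×1 integer matrix of rank 1; reducing to Smith normal form yields diagonal entries (1).

Reading off H_k = ker ∂_k / im ∂_{k+1}:

  H_0: rank C_0 − rank ∂_1 = 2 − 1 = 1, and the invariant factors of ∂_1 are all 1, so H_0 ≅ Z.
  H_1: rank ker ∂_1 − rank ∂_2 = (1 − 1) − 0 = 0, and there is no ∂_2, so H_1 ≅ 0.

As a check, the Euler characteristic is 2 − 1 = 1, which agrees with 1 − 0 = 1.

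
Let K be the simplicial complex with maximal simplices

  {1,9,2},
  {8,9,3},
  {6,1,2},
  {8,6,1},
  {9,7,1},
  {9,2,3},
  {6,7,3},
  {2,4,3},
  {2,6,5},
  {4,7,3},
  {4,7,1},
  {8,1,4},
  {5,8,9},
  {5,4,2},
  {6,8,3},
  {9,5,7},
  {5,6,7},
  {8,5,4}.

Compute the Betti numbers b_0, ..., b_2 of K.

b_0 = 1, b_1 = 2, b_2 = 1.

Order the vertices as 1 < 2 < 3 < 4 < 5 < 6 < 7 < 8 < 9. Listing each simplex with vertices in this order, K has dimension 2 with simplices:

  0-simplices (9): [1], [2], [3], [4], [5], [6], [7], [8], [9]
  1-simplices (27): (27 of them)
  2-simplices (18): [1,2,6], [1,2,9], [1,4,7], [1,4,8], [1,6,8], [1,7,9], [2,3,4], [2,3,9], [2,4,5], [2,5,6], [3,4,7], [3,6,7], [3,6,8], [3,8,9], [4,5,8], [5,6,7], [5,7,9], [5,8,9]

so the chain groups are C_0 ≅ Z^9, C_1 ≅ Z^27, C_2 ≅ Z^18.

The boundary map ∂_1: C_1 → C_0 is given by ∂[p,q] = [q] − [p].
The 9×27 boundary matrix has rank 8 and Smith normal form diag(1,1,1,1,1,1,1,1).

Boundary ∂_2: C_2 → C_1 sends each 2-simplex [p,q,r] to [q,r] − [p,r] + [p,q]. For instance
  ∂[5,7,9] = [7,9] − [5,9] + [5,7],
  ∂[1,2,9] = [2,9] − [1,9] + [1,2].
The 27×18 boundary matrix has rank 17 and Smith normal form diag(1,1,1,1,1,1,1,1,1,1,1,1,1,1,1,1,1).

Now H_k = ker ∂_k / im ∂_{k+1}, so:

  H_0: rank C_0 − rank ∂_1 = 9 − 8 = 1, and the invariant factors of ∂_1 are all 1, so H_0 ≅ Z.
  H_1: rank ker ∂_1 − rank ∂_2 = (27 − 8) − 17 = 2, and the invariant factors of ∂_2 are all 1, so H_1 ≅ Z^2.
  H_2: rank ker ∂_2 − rank ∂_3 = (18 − 17) − 0 = 1, and there is no ∂_3, so H_2 ≅ Z.

(K is a triangulation of the torus T^2.)

Hence the Betti numbers are b_0 = 1, b_1 = 2, b_2 = 1.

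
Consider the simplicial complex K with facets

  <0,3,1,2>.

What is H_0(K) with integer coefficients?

Order the vertices as 0 < 1 < 2 < 3. Listing each simplex with vertices in this order, K has dimension 3 with simplices:

  0-simplices (4): [0], [1], [2], [3]
  1-simplices (6): [0,1], [0,2], [0,3], [1,2], [1,3], [2,3]
  2-simplices (4): [0,1,2], [0,1,3], [0,2,3], [1,2,3]
  3-simplices (1): [0,1,2,3]

giving chain groups C_0 ≅ Z^4, C_1 ≅ Z^6, C_2 ≅ Z^4, C_3 ≅ Z^1.

The boundary map ∂_1: C_1 → C_0 is given by ∂[p,q] = [q] − [p].
As a 4×6 matrix over Z this has rank 3, with invariant factors (1,1,1).

∂_2: C_2 → C_1 maps a triangle to the signed sum of its edges. For instance
  ∂[0,1,2] = [1,2] − [0,2] + [0,1],
  ∂[0,1,3] = [1,3] − [0,3] + [0,1].
The 6×4 boundary matrix has rank 3 and Smith normal form diag(1,1,1).

The boundary map ∂_3: C_3 → C_2 sends each 3-simplex σ to the alternating sum Σ_i (−1)^i (σ with its i-th vertex removed). For instance
  ∂[0,1,2,3] = [1,2,3] − [0,2,3] + [0,1,3] − [0,1,2].
As a 4×1 matrix over Z this has rank 1, with invariant factors (1).

Now H_k = ker ∂_k / im ∂_{k+1}, so:

  H_0: rank C_0 − rank ∂_1 = 4 − 3 = 1, and the invariant factors of ∂_1 are all 1, so H_0 ≅ Z.

H_0 ≅ Z.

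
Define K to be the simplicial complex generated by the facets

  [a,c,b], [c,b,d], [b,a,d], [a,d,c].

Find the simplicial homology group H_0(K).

H_0 ≅ Z.

Order the vertices as a < b < c < d. Listing each simplex with vertices in this order, K has dimension 2 with simplices:

  0-simplices (4): a, b, c, d
  1-simplices (6): ab, ac, ad, bc, bd, cd
  2-simplices (4): abc, abd, acd, bcd

so the chain groups are C_0 ≅ Z^4, C_1 ≅ Z^6, C_2 ≅ Z^4.

The boundary map ∂_1: C_1 → C_0 is given by ∂[p,q] = [q] − [p].
The resulting 4×6 matrix has rank 3, and its Smith normal form has invariant factors (1,1,1).

Boundary ∂_2: C_2 → C_1 acts by ∂[p,q,r] = [q,r] − [p,r] + [p,q]. For instance
  ∂acd = cd − ad + ac,
  ∂abd = bd − ad + ab.
The 6×4 boundary matrix has rank 3 and Smith normal form diag(1,1,1).

Computing H_k = (kernel of ∂_k) / (image of ∂_{k+1}):

  H_0: rank C_0 − rank ∂_1 = 4 − 3 = 1, and the invariant factors of ∂_1 are all 1, so H_0 = Z.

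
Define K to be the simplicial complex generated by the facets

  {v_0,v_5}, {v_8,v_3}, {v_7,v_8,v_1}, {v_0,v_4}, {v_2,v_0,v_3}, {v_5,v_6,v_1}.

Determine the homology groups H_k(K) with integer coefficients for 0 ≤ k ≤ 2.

Order the vertices as v_0 < v_1 < v_2 < v_3 < v_4 < v_5 < v_6 < v_7 < v_8. Listing each simplex with vertices in this order, K has dimension 2 with simplices:

  0-simplices (9): [v_0], [v_1], [v_2], [v_3], [v_4], [v_5], [v_6], [v_7], [v_8]
  1-simplices (12): [v_0,v_2], [v_0,v_3], [v_0,v_4], [v_0,v_5], [v_1,v_5], [v_1,v_6], [v_1,v_7], [v_1,v_8], [v_2,v_3], [v_3,v_8], [v_5,v_6], [v_7,v_8]
  2-simplices (3): [v_0,v_2,v_3], [v_1,v_5,v_6], [v_1,v_7,v_8]

giving chain groups C_0 ≅ Z^9, C_1 ≅ Z^12, C_2 ≅ Z^3.

The boundary map ∂_1: C_1 → C_0 sends each edge [p,q] (with p < q) to q − p.
The resulting 9×12 matrix has rank 8, and its Smith normal form has invariant factors (1,1,1,1,1,1,1,1).

∂_2: C_2 → C_1 sends each 2-simplex [p,q,r] to [q,r] − [p,r] + [p,q]. For instance
  ∂[v_1,v_7,v_8] = [v_7,v_8] − [v_1,v_8] + [v_1,v_7],
  ∂[v_0,v_2,v_3] = [v_2,v_3] − [v_0,v_3] + [v_0,v_2].
This gives a 12×3 integer matrix of rank 3; reducing to Smith normal form yields diagonal entries (1,1,1).

Now H_k = ker ∂_k / im ∂_{k+1}, so:

  H_0: rank C_0 − rank ∂_1 = 9 − 8 = 1, and the invariant factors of ∂_1 are all 1, so H_0 = Z.
  H_1: rank ker ∂_1 − rank ∂_2 = (12 − 8) − 3 = 1, and the invariant factors of ∂_2 are all 1, so H_1 = Z.
  H_2: rank ker ∂_2 − rank ∂_3 = (3 − 3) − 0 = 0, and there is no ∂_3, so H_2 = 0.

H_0 ≅ Z,  H_1 ≅ Z,  H_2 = 0.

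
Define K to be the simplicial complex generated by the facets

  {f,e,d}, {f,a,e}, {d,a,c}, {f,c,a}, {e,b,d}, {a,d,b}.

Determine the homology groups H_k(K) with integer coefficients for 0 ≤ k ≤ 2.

H_0 ≅ Z,  H_1 ≅ Z,  H_2 = 0.

Order the vertices as a < b < c < d < e < f. Listing each simplex with vertices in this order, K has dimension 2 with simplices:

  0-simplices (6): a, b, c, d, e, f
  1-simplices (12): ab, ac, ad, ae, af, bd, be, cd, cf, de, df, ef
  2-simplices (6): abd, acd, acf, aef, bde, def

giving chain groups C_0 ≅ Z^6, C_1 ≅ Z^12, C_2 ≅ Z^6.

Boundary ∂_1: C_1 → C_0 sends each edge [p,q] (with p < q) to q − p.
The resulting 6×12 matrix has rank 5, and its Smith normal form has invariant factors (1,1,1,1,1).

∂_2: C_2 → C_1 sends each 2-simplex [p,q,r] to [q,r] − [p,r] + [p,q]. For instance
  ∂aef = ef − af + ae,
  ∂bde = de − be + bd.
The resulting 12×6 matrix has rank 6, and its Smith normal form has invariant factors (1,1,1,1,1,1).

Computing H_k = (kernel of ∂_k) / (image of ∂_{k+1}):

  H_0: rank C_0 − rank ∂_1 = 6 − 5 = 1, and the invariant factors of ∂_1 are all 1, so H_0 = Z.
  H_1: rank ker ∂_1 − rank ∂_2 = (12 − 5) − 6 = 1, and the invariant factors of ∂_2 are all 1, so H_1 = Z.
  H_2: rank ker ∂_2 − rank ∂_3 = (6 − 6) − 0 = 0, and there is no ∂_3, so H_2 = 0.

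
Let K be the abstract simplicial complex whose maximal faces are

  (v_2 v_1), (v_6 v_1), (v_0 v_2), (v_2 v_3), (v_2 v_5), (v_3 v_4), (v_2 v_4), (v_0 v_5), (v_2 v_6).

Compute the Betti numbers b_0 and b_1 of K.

b_0 = 1, b_1 = 3.

Order the vertices as v_0 < v_1 < v_2 < v_3 < v_4 < v_5 < v_6. Listing each simplex with vertices in this order, K has dimension 1 with simplices:

  0-simplices (7): [v_0], [v_1], [v_2], [v_3], [v_4], [v_5], [v_6]
  1-simplices (9): [v_0,v_2], [v_0,v_5], [v_1,v_2], [v_1,v_6], [v_2,v_3], [v_2,v_4], [v_2,v_5], [v_2,v_6], [v_3,v_4]

Hence C_0 ≅ Z^7, C_1 ≅ Z^9.

∂_1: C_1 → C_0 maps an edge to its endpoints' difference, ∂[p,q] = q − p. For instance
  ∂[v_1,v_6] = [v_6] − [v_1].
This gives a 7×9 integer matrix of rank 6; reducing to Smith normal form yields diagonal entries (1,1,1,1,1,1).

From H_k ≅ ker(∂_k) / im(∂_{k+1}) we obtain:

  H_0: rank C_0 − rank ∂_1 = 7 − 6 = 1, and the invariant factors of ∂_1 are all 1, so H_0 ≅ Z.
  H_1: rank ker ∂_1 − rank ∂_2 = (9 − 6) − 0 = 3, and there is no ∂_2, so H_1 ≅ Z^3.

Hence the Betti numbers are b_0 = 1, b_1 = 3.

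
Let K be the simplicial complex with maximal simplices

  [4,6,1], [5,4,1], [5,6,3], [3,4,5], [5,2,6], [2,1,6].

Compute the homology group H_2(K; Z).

K has 6 vertices, 12 edges, 6 triangles.
rank ∂_2 = 6, rank ∂_3 = 0 ⇒ b_2 = 6 − 6 − 0 = 0. So H_2 ≅ 0.

H_2 = 0.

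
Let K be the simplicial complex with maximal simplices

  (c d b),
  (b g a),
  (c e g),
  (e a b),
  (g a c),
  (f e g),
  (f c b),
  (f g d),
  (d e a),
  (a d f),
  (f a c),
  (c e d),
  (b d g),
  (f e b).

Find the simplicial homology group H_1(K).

H_1 ≅ Z^2.

Order the vertices as a < b < c < d < e < f < g. Listing each simplex with vertices in this order, K has dimension 2 with simplices:

  0-simplices (7): a, b, c, d, e, f, g
  1-simplices (21): ab, ac, ad, ae, af, ag, bc, bd, be, bf, bg, cd, ce, cf, cg, de, df, dg, ef, eg, fg
  2-simplices (14): abe, abg, acf, acg, ade, adf, bcd, bcf, bdg, bef, cde, ceg, dfg, efg

giving chain groups C_0 ≅ Z^7, C_1 ≅ Z^21, C_2 ≅ Z^14.

∂_1: C_1 → C_0 is given by ∂[p,q] = [q] − [p].
This gives a 7×21 integer matrix of rank 6; reducing to Smith normal form yields diagonal entries (1,1,1,1,1,1).

∂_2: C_2 → C_1 sends each 2-simplex [p,q,r] to [q,r] − [p,r] + [p,q]. For instance
  ∂adf = df − af + ad,
  ∂acg = cg − ag + ac.
As a 21×14 matrix over Z this has rank 13, with invariant factors (1,1,1,1,1,1,1,1,1,1,1,1,1).

Now H_k = ker ∂_k / im ∂_{k+1}, so:

  H_1: rank ker ∂_1 − rank ∂_2 = (21 − 6) − 13 = 2, and the invariant factors of ∂_2 are all 1, so H_1 ≅ Z^2.

(K is a triangulation of the torus T^2.)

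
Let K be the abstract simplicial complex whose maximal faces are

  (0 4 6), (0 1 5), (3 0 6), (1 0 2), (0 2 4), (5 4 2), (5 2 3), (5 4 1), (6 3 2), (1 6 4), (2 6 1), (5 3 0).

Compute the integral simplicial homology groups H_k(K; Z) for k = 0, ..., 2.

Take the total order 0 < 1 < 2 < 3 < 4 < 5 < 6 on the vertex set. Then K (dimension 2) consists of the simplices:

  0-simplices (7): [0], [1], [2], [3], [4], [5], [6]
  1-simplices (18): [0,1], [0,2], [0,3], [0,4], [0,5], [0,6], [1,2], [1,4], [1,5], [1,6], [2,3], [2,4], [2,5], [2,6], [3,5], [3,6], [4,5], [4,6]
  2-simplices (12): [0,1,2], [0,1,5], [0,2,4], [0,3,5], [0,3,6], [0,4,6], [1,2,6], [1,4,5], [1,4,6], [2,3,5], [2,3,6], [2,4,5]

giving chain groups C_0 ≅ Z^7, C_1 ≅ Z^18, C_2 ≅ Z^12.

Boundary ∂_1: C_1 → C_0 sends each edge [p,q] (with p < q) to q − p.
This gives a 7×18 integer matrix of rank 6; reducing to Smith normal form yields diagonal entries (1,1,1,1,1,1).

Boundary ∂_2: C_2 → C_1 sends each 2-simplex [p,q,r] to [q,r] − [p,r] + [p,q]. For instance
  ∂[0,3,5] = [3,5] − [0,5] + [0,3],
  ∂[0,4,6] = [4,6] − [0,6] + [0,4].
As a 18×12 matrix over Z this has rank 12, with invariant factors (1,1,1,1,1,1,1,1,1,1,1,2).

Now H_k = ker ∂_k / im ∂_{k+1}, so:

  H_0: rank C_0 − rank ∂_1 = 7 − 6 = 1, and the invariant factors of ∂_1 are all 1, so H_0 = Z.
  H_1: rank ker ∂_1 − rank ∂_2 = (18 − 6) − 12 = 0, and ∂_2 has invariant factor 2 > 1, so H_1 = Z/2.
  H_2: rank ker ∂_2 − rank ∂_3 = (12 − 12) − 0 = 0, and there is no ∂_3, so H_2 = 0.

H_0 = Z,  H_1 = Z/2,  H_2 = 0.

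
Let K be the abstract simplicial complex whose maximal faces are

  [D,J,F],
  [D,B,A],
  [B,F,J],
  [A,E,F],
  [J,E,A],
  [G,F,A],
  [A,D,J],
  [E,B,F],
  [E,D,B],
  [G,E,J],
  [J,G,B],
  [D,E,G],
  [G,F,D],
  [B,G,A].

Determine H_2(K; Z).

We work with the vertex ordering A < B < D < E < F < G < J. The simplices of K, each written with vertices in increasing order, are:

  0-simplices (7): A, B, D, E, F, G, J
  1-simplices (21): AB, AD, AE, AF, AG, AJ, BD, BE, BF, BG, BJ, DE, DF, DG, DJ, EF, EG, EJ, FG, FJ, GJ
  2-simplices (14): ABD, ABG, ADJ, AEF, AEJ, AFG, BDE, BEF, BFJ, BGJ, DEG, DFG, DFJ, EGJ

so the chain groups are C_0 ≅ Z^7, C_1 ≅ Z^21, C_2 ≅ Z^14.

∂_1: C_1 → C_0 maps an edge to its endpoints' difference, ∂[p,q] = q − p. For instance
  ∂AB = B − A.
As a 7×21 matrix over Z this has rank 6, with invariant factors (1,1,1,1,1,1).

The boundary map ∂_2: C_2 → C_1 acts by ∂[p,q,r] = [q,r] − [p,r] + [p,q]. For instance
  ∂ADJ = DJ − AJ + AD,
  ∂BFJ = FJ − BJ + BF.
The resulting 21×14 matrix has rank 13, and its Smith normal form has invariant factors (1,1,1,1,1,1,1,1,1,1,1,1,1).

Now H_k = ker ∂_k / im ∂_{k+1}, so:

  H_2: rank ker ∂_2 − rank ∂_3 = (14 − 13) − 0 = 1, and there is no ∂_3, so H_2 ≅ Z.

H_2 = Z.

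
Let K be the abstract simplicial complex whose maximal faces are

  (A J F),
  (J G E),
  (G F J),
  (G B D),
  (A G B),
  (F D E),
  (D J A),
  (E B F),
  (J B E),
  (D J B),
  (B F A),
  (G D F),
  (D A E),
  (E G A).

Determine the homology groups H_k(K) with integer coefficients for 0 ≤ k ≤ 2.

H_0 ≅ Z,  H_1 ≅ Z^2,  H_2 ≅ Z.

We work with the vertex ordering A < B < D < E < F < G < J. The simplices of K, each written with vertices in increasing order, are:

  0-simplices (7): A, B, D, E, F, G, J
  1-simplices (21): AB, AD, AE, AF, AG, AJ, BD, BE, BF, BG, BJ, DE, DF, DG, DJ, EF, EG, EJ, FG, FJ, GJ
  2-simplices (14): ABF, ABG, ADE, ADJ, AEG, AFJ, BDG, BDJ, BEF, BEJ, DEF, DFG, EGJ, FGJ

giving chain groups C_0 ≅ Z^7, C_1 ≅ Z^21, C_2 ≅ Z^14.

∂_1: C_1 → C_0 maps an edge to its endpoints' difference, ∂[p,q] = q − p. For instance
  ∂FG = G − F.
The resulting 7×21 matrix has rank 6, and its Smith normal form has invariant factors (1,1,1,1,1,1).

Boundary ∂_2: C_2 → C_1 maps a triangle to the signed sum of its edges. For instance
  ∂ADJ = DJ − AJ + AD,
  ∂ABF = BF − AF + AB.
As a 21×14 matrix over Z this has rank 13, with invariant factors (1,1,1,1,1,1,1,1,1,1,1,1,1).

Computing H_k = (kernel of ∂_k) / (image of ∂_{k+1}):

  H_0: rank C_0 − rank ∂_1 = 7 − 6 = 1, and the invariant factors of ∂_1 are all 1, so H_0 = Z.
  H_1: rank ker ∂_1 − rank ∂_2 = (21 − 6) − 13 = 2, and the invariant factors of ∂_2 are all 1, so H_1 = Z^2.
  H_2: rank ker ∂_2 − rank ∂_3 = (14 − 13) − 0 = 1, and there is no ∂_3, so H_2 = Z.

As a check, the Euler characteristic is 7 − 21 + 14 = 0, which agrees with 1 − 2 + 1 = 0.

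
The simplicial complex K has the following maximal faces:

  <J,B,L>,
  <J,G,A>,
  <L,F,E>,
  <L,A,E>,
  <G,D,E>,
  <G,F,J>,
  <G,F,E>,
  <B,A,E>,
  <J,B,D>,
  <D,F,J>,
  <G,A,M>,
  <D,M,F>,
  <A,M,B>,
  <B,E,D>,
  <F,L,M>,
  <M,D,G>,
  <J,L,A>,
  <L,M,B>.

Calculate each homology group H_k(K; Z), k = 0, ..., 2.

H_0 ≅ Z,  H_1 ≅ Z ⊕ Z/2,  H_2 = 0.

Order the vertices as A < B < D < E < F < G < J < L < M. Listing each simplex with vertices in this order, K has dimension 2 with simplices:

  0-simplices (9): A, B, D, E, F, G, J, L, M
  1-simplices (27): AB, AE, AG, AJ, AL, AM, BD, BE, BJ, BL, BM, DE, DF, DG, DJ, DM, EF, EG, EL, FG, FJ, FL, FM, GJ, GM, JL, LM
  2-simplices (18): ABE, ABM, AEL, AGJ, AGM, AJL, BDE, BDJ, BJL, BLM, DEG, DFJ, DFM, DGM, EFG, EFL, FGJ, FLM

so the chain groups are C_0 ≅ Z^9, C_1 ≅ Z^27, C_2 ≅ Z^18.

The boundary map ∂_1: C_1 → C_0 is given by ∂[p,q] = [q] − [p].
The resulting 9×27 matrix has rank 8, and its Smith normal form has invariant factors (1,1,1,1,1,1,1,1).

∂_2: C_2 → C_1 acts by ∂[p,q,r] = [q,r] − [p,r] + [p,q]. For instance
  ∂EFL = FL − EL + EF,
  ∂DFM = FM − DM + DF.
The resulting 27×18 matrix has rank 18, and its Smith normal form has invariant factors (1,1,1,1,1,1,1,1,1,1,1,1,1,1,1,1,1,2).

Now H_k = ker ∂_k / im ∂_{k+1}, so:

  H_0: rank C_0 − rank ∂_1 = 9 − 8 = 1, and the invariant factors of ∂_1 are all 1, so H_0 ≅ Z.
  H_1: rank ker ∂_1 − rank ∂_2 = (27 − 8) − 18 = 1, and ∂_2 has invariant factor 2 > 1, so H_1 ≅ Z ⊕ Z/2.
  H_2: rank ker ∂_2 − rank ∂_3 = (18 − 18) − 0 = 0, and there is no ∂_3, so H_2 ≅ 0.

As a check, the Euler characteristic is 9 − 27 + 18 = 0, which agrees with 1 − 1 + 0 = 0.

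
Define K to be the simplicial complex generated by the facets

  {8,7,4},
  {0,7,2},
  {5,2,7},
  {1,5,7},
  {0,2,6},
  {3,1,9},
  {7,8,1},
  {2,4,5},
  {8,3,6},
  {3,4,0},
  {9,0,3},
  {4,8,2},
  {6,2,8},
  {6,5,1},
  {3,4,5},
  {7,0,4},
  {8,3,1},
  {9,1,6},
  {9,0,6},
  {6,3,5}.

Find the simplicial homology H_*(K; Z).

Order the vertices as 0 < 1 < 2 < 3 < 4 < 5 < 6 < 7 < 8 < 9. Listing each simplex with vertices in this order, K has dimension 2 with simplices:

  0-simplices (10): [0], [1], [2], [3], [4], [5], [6], [7], [8], [9]
  1-simplices (30): (30 of them)
  2-simplices (20): (20 of them)

Hence C_0 ≅ Z^10, C_1 ≅ Z^30, C_2 ≅ Z^20.

Boundary ∂_1: C_1 → C_0 is given by ∂[p,q] = [q] − [p].
As a 10×30 matrix over Z this has rank 9, with invariant factors (1,1,1,1,1,1,1,1,1).

The boundary map ∂_2: C_2 → C_1 sends each 2-simplex [p,q,r] to [q,r] − [p,r] + [p,q]. For instance
  ∂[0,3,9] = [3,9] − [0,9] + [0,3],
  ∂[1,3,8] = [3,8] − [1,8] + [1,3].
The 30×20 boundary matrix has rank 20 and Smith normal form diag(1,1,1,1,1,1,1,1,1,1,1,1,1,1,1,1,1,1,1,2).

Reading off H_k = ker ∂_k / im ∂_{k+1}:

  H_0: rank C_0 − rank ∂_1 = 10 − 9 = 1, and the invariant factors of ∂_1 are all 1, so H_0 = Z.
  H_1: rank ker ∂_1 − rank ∂_2 = (30 − 9) − 20 = 1, and ∂_2 has invariant factor 2 > 1, so H_1 = Z ⊕ Z/2Z.
  H_2: rank ker ∂_2 − rank ∂_3 = (20 − 20) − 0 = 0, and there is no ∂_3, so H_2 = 0.

As a check, the Euler characteristic is 10 − 30 + 20 = 0, which agrees with 1 − 1 + 0 = 0.

H_0 = Z,  H_1 = Z ⊕ Z/2Z,  H_2 = 0.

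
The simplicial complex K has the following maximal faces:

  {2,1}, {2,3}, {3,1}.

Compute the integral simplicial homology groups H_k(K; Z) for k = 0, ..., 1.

Fix the vertex order 1 < 2 < 3 and write every simplex with vertices in increasing order. Then dim K = 1 and the simplices of K are:

  0-simplices (3): [1], [2], [3]
  1-simplices (3): [1,2], [1,3], [2,3]

Hence C_0 ≅ Z^3, C_1 ≅ Z^3.

The boundary map ∂_1: C_1 → C_0 sends each edge [p,q] (with p < q) to q − p. For instance
  ∂[1,2] = [2] − [1].
As a 3×3 matrix over Z this has rank 2, with invariant factors (1,1).

Reading off H_k = ker ∂_k / im ∂_{k+1}:

  H_0: rank C_0 − rank ∂_1 = 3 − 2 = 1, and the invariant factors of ∂_1 are all 1, so H_0 ≅ Z.
  H_1: rank ker ∂_1 − rank ∂_2 = (3 − 2) − 0 = 1, and there is no ∂_2, so H_1 ≅ Z.

H_0 = Z,  H_1 = Z.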